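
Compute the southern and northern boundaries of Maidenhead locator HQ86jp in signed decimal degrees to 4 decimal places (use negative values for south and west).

Field H=7, Q=16: +7·20° lon, +16·10° lat → SW at lon -40°, lat 70°.
Square 8, 6: +8·2° lon, +6·1° lat → SW at lon -24°, lat 76°.
Subsquare j=9, p=15: +9·0.0833333° lon, +15·0.0416667° lat → SW at lon -23.25°, lat 76.625°.
Cell spans 0.0833333° lon × 0.0416667° lat.
south 76.6250, north 76.6667.

76.6250, 76.6667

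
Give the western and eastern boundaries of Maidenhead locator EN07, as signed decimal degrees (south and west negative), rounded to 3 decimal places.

Field E=4, N=13: +4·20° lon, +13·10° lat → SW at lon -100°, lat 40°.
Square 0, 7: +0·2° lon, +7·1° lat → SW at lon -100°, lat 47°.
Cell spans 2° lon × 1° lat.
west -100.000, east -98.000.

-100.000, -98.000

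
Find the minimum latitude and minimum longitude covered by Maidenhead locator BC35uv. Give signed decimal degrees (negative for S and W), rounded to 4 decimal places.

-64.1250, -152.3333

Field B=1, C=2: +1·20° lon, +2·10° lat → SW at lon -160°, lat -70°.
Square 3, 5: +3·2° lon, +5·1° lat → SW at lon -154°, lat -65°.
Subsquare u=20, v=21: +20·0.0833333° lon, +21·0.0416667° lat → SW at lon -152.333°, lat -64.125°.
latitude -64.1250, longitude -152.3333.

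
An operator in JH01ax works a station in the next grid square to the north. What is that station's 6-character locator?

Latitude subsquare x = 23; +1 → 24, wraps to 0 = a, carry into square.
Latitude square 1; +1 → 2.
The longitude characters are unchanged.

JH02aa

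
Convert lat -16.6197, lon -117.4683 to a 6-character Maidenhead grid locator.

DH13gj

Offset from 180°W / 90°S: lon 62.5317°, lat 73.3803°.
Field: lon ⌊62.5317/20⌋ = 3 → D; lat ⌊73.3803/10⌋ = 7 → H.
Square: lon ⌊2.5317/2⌋ = 1; lat ⌊3.3803/1⌋ = 3.
Subsquare: lon ⌊0.5317/0.0833333⌋ = 6 → g; lat ⌊0.3803/0.0416667⌋ = 9 → j.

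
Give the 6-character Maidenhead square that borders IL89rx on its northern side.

IM80ra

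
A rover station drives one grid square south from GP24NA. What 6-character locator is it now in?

Latitude subsquare a = 0; −1 → -1, wraps to 23 = x, carry into square.
Latitude square 4; −1 → 3.
The longitude characters are unchanged.

GP23nx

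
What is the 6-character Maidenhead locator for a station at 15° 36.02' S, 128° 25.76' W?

Offset from 180°W / 90°S: lon 51.5707°, lat 74.3997°.
Field: 51.5707/20 → 2 → C, 74.3997/10 → 7 → H; chars CH.
Square: 11.5707/2 → 5, 4.3997/1 → 4; chars 54.
Subsquare: 1.5707/0.0833333 → 18 → s, 0.3997/0.0416667 → 9 → j; chars sj.

CH54sj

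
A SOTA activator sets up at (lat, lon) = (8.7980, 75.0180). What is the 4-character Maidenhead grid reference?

Add 180° to longitude and 90° to latitude: 255.02, 98.80.
Field: 255.02/20 → 12 → M, 98.80/10 → 9 → J; chars MJ.
Square: 15.02/2 → 7, 8.80/1 → 8; chars 78.

MJ78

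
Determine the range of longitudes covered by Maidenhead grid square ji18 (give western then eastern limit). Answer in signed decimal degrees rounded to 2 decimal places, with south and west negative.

2.00, 4.00

Field J=9, I=8: +9·20° lon, +8·10° lat → SW at lon 0°, lat -10°.
Square 1, 8: +1·2° lon, +8·1° lat → SW at lon 2°, lat -2°.
Cell spans 2° lon × 1° lat.
west 2.00, east 4.00.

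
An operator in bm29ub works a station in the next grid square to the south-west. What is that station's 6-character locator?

Longitude subsquare u = 20; −1 → 19 = t.
Latitude subsquare b = 1; −1 → 0 = a.

BM29ta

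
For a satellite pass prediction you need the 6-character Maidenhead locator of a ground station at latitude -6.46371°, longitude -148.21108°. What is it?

BI53vm

Add 180° to longitude and 90° to latitude: 31.7889, 83.5363.
Field (20°×10°, letters A–R): lon ⌊31.7889/20⌋ = 1 → B; lat ⌊83.5363/10⌋ = 8 → I.
Square (2°×1°, digits 0–9): lon ⌊11.7889/2⌋ = 5; lat ⌊3.5363/1⌋ = 3.
Subsquare (5′×2.5′, letters a–x): lon ⌊1.7889/0.0833333⌋ = 21 → v; lat ⌊0.5363/0.0416667⌋ = 12 → m.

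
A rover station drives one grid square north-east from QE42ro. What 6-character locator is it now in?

QE42sp

Longitude subsquare r = 17; +1 → 18 = s.
Latitude subsquare o = 14; +1 → 15 = p.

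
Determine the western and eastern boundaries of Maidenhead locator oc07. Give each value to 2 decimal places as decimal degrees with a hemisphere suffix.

100.00° E, 102.00° E

Field O=14, C=2: +14·20° lon, +2·10° lat → SW at lon 100°, lat -70°.
Square 0, 7: +0·2° lon, +7·1° lat → SW at lon 100°, lat -63°.
Cell spans 2° lon × 1° lat.
west 100.00° E, east 102.00° E.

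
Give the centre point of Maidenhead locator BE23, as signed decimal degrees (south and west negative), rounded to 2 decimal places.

Field B=1, E=4: +1·20° lon, +4·10° lat → SW at lon -160°, lat -50°.
Square 2, 3: +2·2° lon, +3·1° lat → SW at lon -156°, lat -47°.
Cell spans 2° lon × 1° lat. Centre is SW corner plus half of each.
latitude -46.50, longitude -155.00.

-46.50, -155.00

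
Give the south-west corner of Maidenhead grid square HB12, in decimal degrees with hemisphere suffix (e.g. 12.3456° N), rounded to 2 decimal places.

78.00° S, 38.00° W

Field H=7, B=1: +7·20° lon, +1·10° lat → SW at lon -40°, lat -80°.
Square 1, 2: +1·2° lon, +2·1° lat → SW at lon -38°, lat -78°.
latitude 78.00° S, longitude 38.00° W.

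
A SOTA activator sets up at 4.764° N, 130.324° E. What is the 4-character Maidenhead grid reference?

PJ54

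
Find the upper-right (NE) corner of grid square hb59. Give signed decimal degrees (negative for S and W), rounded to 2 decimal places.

-70.00, -28.00

Field H=7, B=1: +7·20° lon, +1·10° lat → SW at lon -40°, lat -80°.
Square 5, 9: +5·2° lon, +9·1° lat → SW at lon -30°, lat -71°.
Cell spans 2° lon × 1° lat. NE corner is SW corner plus one full cell.
latitude -70.00, longitude -28.00.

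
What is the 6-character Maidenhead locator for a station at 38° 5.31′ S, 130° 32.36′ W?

CF41rv

Shift to the Maidenhead origin (180°W, 90°S): lon 49.4607, lat 51.9115.
Field: lon ⌊49.4607/20⌋ = 2 → C; lat ⌊51.9115/10⌋ = 5 → F.
Square: lon ⌊9.4607/2⌋ = 4; lat ⌊1.9115/1⌋ = 1.
Subsquare: lon ⌊1.4607/0.0833333⌋ = 17 → r; lat ⌊0.9115/0.0416667⌋ = 21 → v.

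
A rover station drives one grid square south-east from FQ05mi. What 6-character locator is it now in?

FQ05nh

Longitude subsquare m = 12; +1 → 13 = n.
Latitude subsquare i = 8; −1 → 7 = h.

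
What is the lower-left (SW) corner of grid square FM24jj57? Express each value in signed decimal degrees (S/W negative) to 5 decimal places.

34.40417, -75.20833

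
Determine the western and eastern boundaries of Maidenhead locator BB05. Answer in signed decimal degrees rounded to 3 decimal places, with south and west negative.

-160.000, -158.000

Field B=1, B=1: +1·20° lon, +1·10° lat → SW at lon -160°, lat -80°.
Square 0, 5: +0·2° lon, +5·1° lat → SW at lon -160°, lat -75°.
Cell spans 2° lon × 1° lat.
west -160.000, east -158.000.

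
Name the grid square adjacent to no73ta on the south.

NO72tx

Latitude subsquare a = 0; −1 → -1, wraps to 23 = x, carry into square.
Latitude square 3; −1 → 2.
The longitude characters are unchanged.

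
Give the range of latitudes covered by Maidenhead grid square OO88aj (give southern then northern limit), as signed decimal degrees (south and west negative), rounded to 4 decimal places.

58.3750, 58.4167

Field O=14, O=14: +14·20° lon, +14·10° lat → SW at lon 100°, lat 50°.
Square 8, 8: +8·2° lon, +8·1° lat → SW at lon 116°, lat 58°.
Subsquare a=0, j=9: +0·0.0833333° lon, +9·0.0416667° lat → SW at lon 116°, lat 58.375°.
Cell spans 0.0833333° lon × 0.0416667° lat.
south 58.3750, north 58.4167.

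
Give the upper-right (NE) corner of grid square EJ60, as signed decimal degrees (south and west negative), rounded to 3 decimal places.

1.000, -86.000

Field E=4, J=9: +4·20° lon, +9·10° lat → SW at lon -100°, lat 0°.
Square 6, 0: +6·2° lon, +0·1° lat → SW at lon -88°, lat 0°.
Cell spans 2° lon × 1° lat. NE corner is SW corner plus one full cell.
latitude 1.000, longitude -86.000.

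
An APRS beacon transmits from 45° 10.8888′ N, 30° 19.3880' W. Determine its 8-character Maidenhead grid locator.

HN45ue13

Add 180° to longitude and 90° to latitude: 149.67687, 135.18148.
Field: 149.67687/20 → 7 → H, 135.18148/10 → 13 → N; chars HN.
Square: 9.67687/2 → 4, 5.18148/1 → 5; chars 45.
Subsquare: 1.67687/0.0833333 → 20 → u, 0.18148/0.0416667 → 4 → e; chars ue.
Extended square: 0.01020/0.00833333 → 1, 0.01481/0.00416667 → 3; chars 13.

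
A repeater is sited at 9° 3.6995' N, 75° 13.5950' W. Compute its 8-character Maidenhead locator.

FJ29jb24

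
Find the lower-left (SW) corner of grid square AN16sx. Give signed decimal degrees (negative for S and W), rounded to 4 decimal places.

Field A=0, N=13: +0·20° lon, +13·10° lat → SW at lon -180°, lat 40°.
Square 1, 6: +1·2° lon, +6·1° lat → SW at lon -178°, lat 46°.
Subsquare s=18, x=23: +18·0.0833333° lon, +23·0.0416667° lat → SW at lon -176.5°, lat 46.9583°.
latitude 46.9583, longitude -176.5000.

46.9583, -176.5000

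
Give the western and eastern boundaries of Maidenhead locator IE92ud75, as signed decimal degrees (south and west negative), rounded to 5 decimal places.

-0.27500, -0.26667

Field I=8, E=4: +8·20° lon, +4·10° lat → SW at lon -20°, lat -50°.
Square 9, 2: +9·2° lon, +2·1° lat → SW at lon -2°, lat -48°.
Subsquare u=20, d=3: +20·0.0833333° lon, +3·0.0416667° lat → SW at lon -0.333333°, lat -47.875°.
Extended square 7, 5: +7·0.00833333° lon, +5·0.00416667° lat → SW at lon -0.275°, lat -47.8542°.
Cell spans 0.00833333° lon × 0.00416667° lat.
west -0.27500, east -0.26667.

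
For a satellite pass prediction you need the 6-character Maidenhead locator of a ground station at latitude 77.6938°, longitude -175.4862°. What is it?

AQ27gq

Shift to the Maidenhead origin (180°W, 90°S): lon 4.5138, lat 167.6938.
Field (20°×10°, letters A–R): 4.5138/20 → 0 → A, 167.6938/10 → 16 → Q; chars AQ.
Square (2°×1°, digits 0–9): 4.5138/2 → 2, 7.6938/1 → 7; chars 27.
Subsquare (5′×2.5′, letters a–x): 0.5138/0.0833333 → 6 → g, 0.6938/0.0416667 → 16 → q; chars gq.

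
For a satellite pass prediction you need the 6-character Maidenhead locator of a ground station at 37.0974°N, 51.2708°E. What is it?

Shift to the Maidenhead origin (180°W, 90°S): lon 231.2708, lat 127.0974.
Field: lon ⌊231.2708/20⌋ = 11 → L; lat ⌊127.0974/10⌋ = 12 → M.
Square: lon ⌊11.2708/2⌋ = 5; lat ⌊7.0974/1⌋ = 7.
Subsquare: lon ⌊1.2708/0.0833333⌋ = 15 → p; lat ⌊0.0974/0.0416667⌋ = 2 → c.

LM57pc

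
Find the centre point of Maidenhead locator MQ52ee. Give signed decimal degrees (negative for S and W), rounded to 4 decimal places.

72.1875, 70.3750

Field M=12, Q=16: +12·20° lon, +16·10° lat → SW at lon 60°, lat 70°.
Square 5, 2: +5·2° lon, +2·1° lat → SW at lon 70°, lat 72°.
Subsquare e=4, e=4: +4·0.0833333° lon, +4·0.0416667° lat → SW at lon 70.3333°, lat 72.1667°.
Cell spans 0.0833333° lon × 0.0416667° lat. Centre is SW corner plus half of each.
latitude 72.1875, longitude 70.3750.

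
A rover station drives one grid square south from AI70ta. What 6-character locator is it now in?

AH79tx

Latitude subsquare a = 0; −1 → -1, wraps to 23 = x, carry into square.
Latitude square 0; −1 → -1, wraps to 9, carry into field.
Latitude field I = 8; −1 → 7 = H.
The longitude characters are unchanged.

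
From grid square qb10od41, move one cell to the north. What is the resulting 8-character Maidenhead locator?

QB10od42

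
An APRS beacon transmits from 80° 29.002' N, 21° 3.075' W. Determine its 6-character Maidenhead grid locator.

HR90ll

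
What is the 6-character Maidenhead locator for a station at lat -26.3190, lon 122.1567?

PG13bq

Add 180° to longitude and 90° to latitude: 302.1567, 63.6810.
Field: 302.1567/20 → 15 → P, 63.6810/10 → 6 → G; chars PG.
Square: 2.1567/2 → 1, 3.6810/1 → 3; chars 13.
Subsquare: 0.1567/0.0833333 → 1 → b, 0.6810/0.0416667 → 16 → q; chars bq.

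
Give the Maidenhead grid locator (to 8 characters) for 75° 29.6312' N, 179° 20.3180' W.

Offset from 180°W / 90°S: lon 0.66137°, lat 165.49385°.
Field (20°×10°, letters A–R): 0.66137/20 → 0 → A, 165.49385/10 → 16 → Q; chars AQ.
Square (2°×1°, digits 0–9): 0.66137/2 → 0, 5.49385/1 → 5; chars 05.
Subsquare (5′×2.5′, letters a–x): 0.66137/0.0833333 → 7 → h, 0.49385/0.0416667 → 11 → l; chars hl.
Extended square (30″×15″, digits 0–9): 0.07803/0.00833333 → 9, 0.03552/0.00416667 → 8; chars 98.

AQ05hl98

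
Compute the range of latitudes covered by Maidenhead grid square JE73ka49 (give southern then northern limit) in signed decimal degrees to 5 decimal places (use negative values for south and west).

Field J=9, E=4: +9·20° lon, +4·10° lat → SW at lon 0°, lat -50°.
Square 7, 3: +7·2° lon, +3·1° lat → SW at lon 14°, lat -47°.
Subsquare k=10, a=0: +10·0.0833333° lon, +0·0.0416667° lat → SW at lon 14.8333°, lat -47°.
Extended square 4, 9: +4·0.00833333° lon, +9·0.00416667° lat → SW at lon 14.8667°, lat -46.9625°.
Cell spans 0.00833333° lon × 0.00416667° lat.
south -46.96250, north -46.95833.

-46.96250, -46.95833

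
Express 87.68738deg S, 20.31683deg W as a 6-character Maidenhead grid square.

Add 180° to longitude and 90° to latitude: 159.6832, 2.3126.
Field (20°×10°, letters A–R): 159.6832/20 → 7 → H, 2.3126/10 → 0 → A; chars HA.
Square (2°×1°, digits 0–9): 19.6832/2 → 9, 2.3126/1 → 2; chars 92.
Subsquare (5′×2.5′, letters a–x): 1.6832/0.0833333 → 20 → u, 0.3126/0.0416667 → 7 → h; chars uh.

HA92uh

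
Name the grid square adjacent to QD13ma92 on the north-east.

Longitude extended square 9; +1 → 10, wraps to 0, carry into subsquare.
Longitude subsquare m = 12; +1 → 13 = n.
Latitude extended square 2; +1 → 3.

QD13na03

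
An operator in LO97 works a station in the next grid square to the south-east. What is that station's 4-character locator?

MO06

Longitude square 9; +1 → 10, wraps to 0, carry into field.
Longitude field L = 11; +1 → 12 = M.
Latitude square 7; −1 → 6.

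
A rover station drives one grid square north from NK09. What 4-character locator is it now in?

Latitude square 9; +1 → 10, wraps to 0, carry into field.
Latitude field K = 10; +1 → 11 = L.
The longitude characters are unchanged.

NL00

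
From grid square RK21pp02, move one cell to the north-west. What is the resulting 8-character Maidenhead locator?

Longitude extended square 0; −1 → -1, wraps to 9, carry into subsquare.
Longitude subsquare p = 15; −1 → 14 = o.
Latitude extended square 2; +1 → 3.

RK21op93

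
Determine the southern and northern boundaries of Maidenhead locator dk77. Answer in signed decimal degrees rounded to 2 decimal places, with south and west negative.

17.00, 18.00

Field D=3, K=10: +3·20° lon, +10·10° lat → SW at lon -120°, lat 10°.
Square 7, 7: +7·2° lon, +7·1° lat → SW at lon -106°, lat 17°.
Cell spans 2° lon × 1° lat.
south 17.00, north 18.00.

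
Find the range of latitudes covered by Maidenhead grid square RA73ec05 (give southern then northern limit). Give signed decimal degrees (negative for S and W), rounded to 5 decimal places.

Field R=17, A=0: +17·20° lon, +0·10° lat → SW at lon 160°, lat -90°.
Square 7, 3: +7·2° lon, +3·1° lat → SW at lon 174°, lat -87°.
Subsquare e=4, c=2: +4·0.0833333° lon, +2·0.0416667° lat → SW at lon 174.333°, lat -86.9167°.
Extended square 0, 5: +0·0.00833333° lon, +5·0.00416667° lat → SW at lon 174.333°, lat -86.8958°.
Cell spans 0.00833333° lon × 0.00416667° lat.
south -86.89583, north -86.89167.

-86.89583, -86.89167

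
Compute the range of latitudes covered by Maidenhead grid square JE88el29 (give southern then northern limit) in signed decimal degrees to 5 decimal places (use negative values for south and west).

-41.50417, -41.50000

Field J=9, E=4: +9·20° lon, +4·10° lat → SW at lon 0°, lat -50°.
Square 8, 8: +8·2° lon, +8·1° lat → SW at lon 16°, lat -42°.
Subsquare e=4, l=11: +4·0.0833333° lon, +11·0.0416667° lat → SW at lon 16.3333°, lat -41.5417°.
Extended square 2, 9: +2·0.00833333° lon, +9·0.00416667° lat → SW at lon 16.35°, lat -41.5042°.
Cell spans 0.00833333° lon × 0.00416667° lat.
south -41.50417, north -41.50000.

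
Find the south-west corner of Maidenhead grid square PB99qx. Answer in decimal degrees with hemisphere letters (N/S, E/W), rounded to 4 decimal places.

Field P=15, B=1: +15·20° lon, +1·10° lat → SW at lon 120°, lat -80°.
Square 9, 9: +9·2° lon, +9·1° lat → SW at lon 138°, lat -71°.
Subsquare q=16, x=23: +16·0.0833333° lon, +23·0.0416667° lat → SW at lon 139.333°, lat -70.0417°.
latitude 70.0417° S, longitude 139.3333° E.

70.0417° S, 139.3333° E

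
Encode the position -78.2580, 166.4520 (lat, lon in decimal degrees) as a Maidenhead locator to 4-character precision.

Offset from 180°W / 90°S: lon 346.45°, lat 11.74°.
Field: 346.45/20 → 17 → R, 11.74/10 → 1 → B; chars RB.
Square: 6.45/2 → 3, 1.74/1 → 1; chars 31.

RB31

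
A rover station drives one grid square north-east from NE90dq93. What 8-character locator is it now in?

NE90eq04

Longitude extended square 9; +1 → 10, wraps to 0, carry into subsquare.
Longitude subsquare d = 3; +1 → 4 = e.
Latitude extended square 3; +1 → 4.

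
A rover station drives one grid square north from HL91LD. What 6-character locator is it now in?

HL91le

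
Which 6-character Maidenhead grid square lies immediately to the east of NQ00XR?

NQ10ar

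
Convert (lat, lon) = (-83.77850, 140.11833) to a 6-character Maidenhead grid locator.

QA06bf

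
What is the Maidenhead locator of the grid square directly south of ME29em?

Latitude subsquare m = 12; −1 → 11 = l.
The longitude characters are unchanged.

ME29el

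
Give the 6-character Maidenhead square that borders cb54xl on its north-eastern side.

CB64am

Longitude subsquare x = 23; +1 → 24, wraps to 0 = a, carry into square.
Longitude square 5; +1 → 6.
Latitude subsquare l = 11; +1 → 12 = m.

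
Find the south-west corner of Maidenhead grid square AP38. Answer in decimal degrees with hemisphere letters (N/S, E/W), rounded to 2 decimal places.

68.00° N, 174.00° W

Field A=0, P=15: +0·20° lon, +15·10° lat → SW at lon -180°, lat 60°.
Square 3, 8: +3·2° lon, +8·1° lat → SW at lon -174°, lat 68°.
latitude 68.00° N, longitude 174.00° W.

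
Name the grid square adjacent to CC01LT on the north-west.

Longitude subsquare l = 11; −1 → 10 = k.
Latitude subsquare t = 19; +1 → 20 = u.

CC01ku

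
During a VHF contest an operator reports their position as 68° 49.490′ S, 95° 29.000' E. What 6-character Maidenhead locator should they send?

Offset from 180°W / 90°S: lon 275.4833°, lat 21.1752°.
Field (20°×10°, letters A–R): 275.4833/20 → 13 → N, 21.1752/10 → 2 → C; chars NC.
Square (2°×1°, digits 0–9): 15.4833/2 → 7, 1.1752/1 → 1; chars 71.
Subsquare (5′×2.5′, letters a–x): 1.4833/0.0833333 → 17 → r, 0.1752/0.0416667 → 4 → e; chars re.

NC71re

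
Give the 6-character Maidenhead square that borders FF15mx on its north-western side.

FF16la

Longitude subsquare m = 12; −1 → 11 = l.
Latitude subsquare x = 23; +1 → 24, wraps to 0 = a, carry into square.
Latitude square 5; +1 → 6.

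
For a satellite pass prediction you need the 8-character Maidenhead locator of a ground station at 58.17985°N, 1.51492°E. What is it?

Offset from 180°W / 90°S: lon 181.51492°, lat 148.17985°.
Field: lon ⌊181.51492/20⌋ = 9 → J; lat ⌊148.17985/10⌋ = 14 → O.
Square: lon ⌊1.51492/2⌋ = 0; lat ⌊8.17985/1⌋ = 8.
Subsquare: lon ⌊1.51492/0.0833333⌋ = 18 → s; lat ⌊0.17985/0.0416667⌋ = 4 → e.
Extended square: lon ⌊0.01492/0.00833333⌋ = 1; lat ⌊0.01318/0.00416667⌋ = 3.

JO08se13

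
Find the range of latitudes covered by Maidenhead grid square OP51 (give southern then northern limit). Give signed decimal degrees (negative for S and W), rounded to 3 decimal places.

61.000, 62.000

Field O=14, P=15: +14·20° lon, +15·10° lat → SW at lon 100°, lat 60°.
Square 5, 1: +5·2° lon, +1·1° lat → SW at lon 110°, lat 61°.
Cell spans 2° lon × 1° lat.
south 61.000, north 62.000.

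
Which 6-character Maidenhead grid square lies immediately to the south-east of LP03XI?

LP13ah

Longitude subsquare x = 23; +1 → 24, wraps to 0 = a, carry into square.
Longitude square 0; +1 → 1.
Latitude subsquare i = 8; −1 → 7 = h.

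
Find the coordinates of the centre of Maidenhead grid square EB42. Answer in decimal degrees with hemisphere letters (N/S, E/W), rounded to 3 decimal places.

Field E=4, B=1: +4·20° lon, +1·10° lat → SW at lon -100°, lat -80°.
Square 4, 2: +4·2° lon, +2·1° lat → SW at lon -92°, lat -78°.
Cell spans 2° lon × 1° lat. Centre is SW corner plus half of each.
latitude 77.500° S, longitude 91.000° W.

77.500° S, 91.000° W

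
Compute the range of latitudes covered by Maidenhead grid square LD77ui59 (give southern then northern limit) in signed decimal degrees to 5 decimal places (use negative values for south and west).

-52.62917, -52.62500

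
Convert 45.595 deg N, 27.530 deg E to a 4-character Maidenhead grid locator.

KN35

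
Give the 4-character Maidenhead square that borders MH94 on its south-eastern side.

NH03

Longitude square 9; +1 → 10, wraps to 0, carry into field.
Longitude field M = 12; +1 → 13 = N.
Latitude square 4; −1 → 3.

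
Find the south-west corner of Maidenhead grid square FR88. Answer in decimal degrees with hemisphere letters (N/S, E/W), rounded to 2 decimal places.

Field F=5, R=17: +5·20° lon, +17·10° lat → SW at lon -80°, lat 80°.
Square 8, 8: +8·2° lon, +8·1° lat → SW at lon -64°, lat 88°.
latitude 88.00° N, longitude 64.00° W.

88.00° N, 64.00° W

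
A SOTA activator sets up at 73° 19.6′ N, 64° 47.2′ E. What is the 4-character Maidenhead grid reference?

Shift to the Maidenhead origin (180°W, 90°S): lon 244.79, lat 163.33.
Field: 244.79/20 → 12 → M, 163.33/10 → 16 → Q; chars MQ.
Square: 4.79/2 → 2, 3.33/1 → 3; chars 23.

MQ23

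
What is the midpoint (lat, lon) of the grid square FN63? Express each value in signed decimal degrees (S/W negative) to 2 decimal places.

43.50, -67.00

Field F=5, N=13: +5·20° lon, +13·10° lat → SW at lon -80°, lat 40°.
Square 6, 3: +6·2° lon, +3·1° lat → SW at lon -68°, lat 43°.
Cell spans 2° lon × 1° lat. Centre is SW corner plus half of each.
latitude 43.50, longitude -67.00.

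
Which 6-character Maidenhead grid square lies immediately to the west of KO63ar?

Longitude subsquare a = 0; −1 → -1, wraps to 23 = x, carry into square.
Longitude square 6; −1 → 5.
The latitude characters are unchanged.

KO53xr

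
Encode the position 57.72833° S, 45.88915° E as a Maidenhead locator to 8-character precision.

Shift to the Maidenhead origin (180°W, 90°S): lon 225.88915, lat 32.27167.
Field (20°×10°, letters A–R): lon ⌊225.88915/20⌋ = 11 → L; lat ⌊32.27167/10⌋ = 3 → D.
Square (2°×1°, digits 0–9): lon ⌊5.88915/2⌋ = 2; lat ⌊2.27167/1⌋ = 2.
Subsquare (5′×2.5′, letters a–x): lon ⌊1.88915/0.0833333⌋ = 22 → w; lat ⌊0.27167/0.0416667⌋ = 6 → g.
Extended square (30″×15″, digits 0–9): lon ⌊0.05582/0.00833333⌋ = 6; lat ⌊0.02167/0.00416667⌋ = 5.

LD22wg65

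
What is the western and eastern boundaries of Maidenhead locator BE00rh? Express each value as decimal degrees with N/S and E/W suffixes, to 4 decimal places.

158.5833° W, 158.5000° W

Field B=1, E=4: +1·20° lon, +4·10° lat → SW at lon -160°, lat -50°.
Square 0, 0: +0·2° lon, +0·1° lat → SW at lon -160°, lat -50°.
Subsquare r=17, h=7: +17·0.0833333° lon, +7·0.0416667° lat → SW at lon -158.583°, lat -49.7083°.
Cell spans 0.0833333° lon × 0.0416667° lat.
west 158.5833° W, east 158.5000° W.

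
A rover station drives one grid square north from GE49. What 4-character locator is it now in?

Latitude square 9; +1 → 10, wraps to 0, carry into field.
Latitude field E = 4; +1 → 5 = F.
The longitude characters are unchanged.

GF40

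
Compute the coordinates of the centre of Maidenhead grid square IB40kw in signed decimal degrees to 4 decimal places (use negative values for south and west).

-79.0625, -11.1250

Field I=8, B=1: +8·20° lon, +1·10° lat → SW at lon -20°, lat -80°.
Square 4, 0: +4·2° lon, +0·1° lat → SW at lon -12°, lat -80°.
Subsquare k=10, w=22: +10·0.0833333° lon, +22·0.0416667° lat → SW at lon -11.1667°, lat -79.0833°.
Cell spans 0.0833333° lon × 0.0416667° lat. Centre is SW corner plus half of each.
latitude -79.0625, longitude -11.1250.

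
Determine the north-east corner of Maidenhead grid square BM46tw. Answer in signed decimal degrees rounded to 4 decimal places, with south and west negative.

Field B=1, M=12: +1·20° lon, +12·10° lat → SW at lon -160°, lat 30°.
Square 4, 6: +4·2° lon, +6·1° lat → SW at lon -152°, lat 36°.
Subsquare t=19, w=22: +19·0.0833333° lon, +22·0.0416667° lat → SW at lon -150.417°, lat 36.9167°.
Cell spans 0.0833333° lon × 0.0416667° lat. NE corner is SW corner plus one full cell.
latitude 36.9583, longitude -150.3333.

36.9583, -150.3333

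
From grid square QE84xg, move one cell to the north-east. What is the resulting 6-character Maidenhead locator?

Longitude subsquare x = 23; +1 → 24, wraps to 0 = a, carry into square.
Longitude square 8; +1 → 9.
Latitude subsquare g = 6; +1 → 7 = h.

QE94ah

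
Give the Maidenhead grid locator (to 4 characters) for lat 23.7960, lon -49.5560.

GL53

Add 180° to longitude and 90° to latitude: 130.44, 113.80.
Field: lon ⌊130.44/20⌋ = 6 → G; lat ⌊113.80/10⌋ = 11 → L.
Square: lon ⌊10.44/2⌋ = 5; lat ⌊3.80/1⌋ = 3.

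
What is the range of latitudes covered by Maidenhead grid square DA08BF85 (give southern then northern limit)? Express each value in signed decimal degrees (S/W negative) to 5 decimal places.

-81.77083, -81.76667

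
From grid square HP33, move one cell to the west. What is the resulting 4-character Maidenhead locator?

HP23

Longitude square 3; −1 → 2.
The latitude characters are unchanged.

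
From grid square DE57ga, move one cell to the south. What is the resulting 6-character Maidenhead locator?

DE56gx

Latitude subsquare a = 0; −1 → -1, wraps to 23 = x, carry into square.
Latitude square 7; −1 → 6.
The longitude characters are unchanged.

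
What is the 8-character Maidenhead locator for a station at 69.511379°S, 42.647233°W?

GC80ql27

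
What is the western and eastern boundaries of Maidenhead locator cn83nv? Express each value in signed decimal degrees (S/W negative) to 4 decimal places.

Field C=2, N=13: +2·20° lon, +13·10° lat → SW at lon -140°, lat 40°.
Square 8, 3: +8·2° lon, +3·1° lat → SW at lon -124°, lat 43°.
Subsquare n=13, v=21: +13·0.0833333° lon, +21·0.0416667° lat → SW at lon -122.917°, lat 43.875°.
Cell spans 0.0833333° lon × 0.0416667° lat.
west -122.9167, east -122.8333.

-122.9167, -122.8333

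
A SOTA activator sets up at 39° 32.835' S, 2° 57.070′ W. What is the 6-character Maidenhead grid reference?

IF80mk

Shift to the Maidenhead origin (180°W, 90°S): lon 177.0488, lat 50.4528.
Field: lon ⌊177.0488/20⌋ = 8 → I; lat ⌊50.4528/10⌋ = 5 → F.
Square: lon ⌊17.0488/2⌋ = 8; lat ⌊0.4528/1⌋ = 0.
Subsquare: lon ⌊1.0488/0.0833333⌋ = 12 → m; lat ⌊0.4528/0.0416667⌋ = 10 → k.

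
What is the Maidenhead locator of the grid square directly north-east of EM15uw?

EM15vx

Longitude subsquare u = 20; +1 → 21 = v.
Latitude subsquare w = 22; +1 → 23 = x.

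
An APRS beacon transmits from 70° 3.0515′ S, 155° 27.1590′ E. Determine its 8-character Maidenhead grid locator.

Shift to the Maidenhead origin (180°W, 90°S): lon 335.45265, lat 19.94914.
Field (20°×10°, letters A–R): lon ⌊335.45265/20⌋ = 16 → Q; lat ⌊19.94914/10⌋ = 1 → B.
Square (2°×1°, digits 0–9): lon ⌊15.45265/2⌋ = 7; lat ⌊9.94914/1⌋ = 9.
Subsquare (5′×2.5′, letters a–x): lon ⌊1.45265/0.0833333⌋ = 17 → r; lat ⌊0.94914/0.0416667⌋ = 22 → w.
Extended square (30″×15″, digits 0–9): lon ⌊0.03598/0.00833333⌋ = 4; lat ⌊0.03247/0.00416667⌋ = 7.

QB79rw47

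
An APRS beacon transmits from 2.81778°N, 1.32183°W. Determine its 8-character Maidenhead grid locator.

IJ92it16

Add 180° to longitude and 90° to latitude: 178.67817, 92.81778.
Field (20°×10°, letters A–R): 178.67817/20 → 8 → I, 92.81778/10 → 9 → J; chars IJ.
Square (2°×1°, digits 0–9): 18.67817/2 → 9, 2.81778/1 → 2; chars 92.
Subsquare (5′×2.5′, letters a–x): 0.67817/0.0833333 → 8 → i, 0.81778/0.0416667 → 19 → t; chars it.
Extended square (30″×15″, digits 0–9): 0.01150/0.00833333 → 1, 0.02611/0.00416667 → 6; chars 16.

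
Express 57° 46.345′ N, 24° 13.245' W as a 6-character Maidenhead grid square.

HO77vs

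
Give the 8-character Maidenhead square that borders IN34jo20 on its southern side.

Latitude extended square 0; −1 → -1, wraps to 9, carry into subsquare.
Latitude subsquare o = 14; −1 → 13 = n.
The longitude characters are unchanged.

IN34jn29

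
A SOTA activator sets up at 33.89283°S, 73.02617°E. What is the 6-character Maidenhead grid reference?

MF66mc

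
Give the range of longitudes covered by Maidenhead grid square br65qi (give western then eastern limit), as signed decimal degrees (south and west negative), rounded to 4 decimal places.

Field B=1, R=17: +1·20° lon, +17·10° lat → SW at lon -160°, lat 80°.
Square 6, 5: +6·2° lon, +5·1° lat → SW at lon -148°, lat 85°.
Subsquare q=16, i=8: +16·0.0833333° lon, +8·0.0416667° lat → SW at lon -146.667°, lat 85.3333°.
Cell spans 0.0833333° lon × 0.0416667° lat.
west -146.6667, east -146.5833.

-146.6667, -146.5833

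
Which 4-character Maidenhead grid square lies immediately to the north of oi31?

Latitude square 1; +1 → 2.
The longitude characters are unchanged.

OI32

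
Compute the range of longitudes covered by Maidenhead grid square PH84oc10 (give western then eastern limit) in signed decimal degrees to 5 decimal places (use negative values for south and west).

Field P=15, H=7: +15·20° lon, +7·10° lat → SW at lon 120°, lat -20°.
Square 8, 4: +8·2° lon, +4·1° lat → SW at lon 136°, lat -16°.
Subsquare o=14, c=2: +14·0.0833333° lon, +2·0.0416667° lat → SW at lon 137.167°, lat -15.9167°.
Extended square 1, 0: +1·0.00833333° lon, +0·0.00416667° lat → SW at lon 137.175°, lat -15.9167°.
Cell spans 0.00833333° lon × 0.00416667° lat.
west 137.17500, east 137.18333.

137.17500, 137.18333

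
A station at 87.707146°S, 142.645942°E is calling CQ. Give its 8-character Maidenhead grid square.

QA12hh70

Add 180° to longitude and 90° to latitude: 322.64594, 2.29285.
Field: 322.64594/20 → 16 → Q, 2.29285/10 → 0 → A; chars QA.
Square: 2.64594/2 → 1, 2.29285/1 → 2; chars 12.
Subsquare: 0.64594/0.0833333 → 7 → h, 0.29285/0.0416667 → 7 → h; chars hh.
Extended square: 0.06261/0.00833333 → 7, 0.00119/0.00416667 → 0; chars 70.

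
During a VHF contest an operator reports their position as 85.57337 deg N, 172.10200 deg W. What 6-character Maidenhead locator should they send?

AR35wn

Offset from 180°W / 90°S: lon 7.8980°, lat 175.5734°.
Field (20°×10°, letters A–R): lon ⌊7.8980/20⌋ = 0 → A; lat ⌊175.5734/10⌋ = 17 → R.
Square (2°×1°, digits 0–9): lon ⌊7.8980/2⌋ = 3; lat ⌊5.5734/1⌋ = 5.
Subsquare (5′×2.5′, letters a–x): lon ⌊1.8980/0.0833333⌋ = 22 → w; lat ⌊0.5734/0.0416667⌋ = 13 → n.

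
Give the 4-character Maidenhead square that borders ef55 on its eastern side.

EF65

Longitude square 5; +1 → 6.
The latitude characters are unchanged.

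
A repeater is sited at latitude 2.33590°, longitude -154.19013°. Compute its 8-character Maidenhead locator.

Add 180° to longitude and 90° to latitude: 25.80987, 92.33590.
Field: lon ⌊25.80987/20⌋ = 1 → B; lat ⌊92.33590/10⌋ = 9 → J.
Square: lon ⌊5.80987/2⌋ = 2; lat ⌊2.33590/1⌋ = 2.
Subsquare: lon ⌊1.80987/0.0833333⌋ = 21 → v; lat ⌊0.33590/0.0416667⌋ = 8 → i.
Extended square: lon ⌊0.05987/0.00833333⌋ = 7; lat ⌊0.00257/0.00416667⌋ = 0.

BJ22vi70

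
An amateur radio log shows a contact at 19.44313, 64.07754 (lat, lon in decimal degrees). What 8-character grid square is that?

Shift to the Maidenhead origin (180°W, 90°S): lon 244.07754, lat 109.44313.
Field: lon ⌊244.07754/20⌋ = 12 → M; lat ⌊109.44313/10⌋ = 10 → K.
Square: lon ⌊4.07754/2⌋ = 2; lat ⌊9.44313/1⌋ = 9.
Subsquare: lon ⌊0.07754/0.0833333⌋ = 0 → a; lat ⌊0.44313/0.0416667⌋ = 10 → k.
Extended square: lon ⌊0.07754/0.00833333⌋ = 9; lat ⌊0.02646/0.00416667⌋ = 6.

MK29ak96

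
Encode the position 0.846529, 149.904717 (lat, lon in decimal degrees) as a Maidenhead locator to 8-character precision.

QJ40wu83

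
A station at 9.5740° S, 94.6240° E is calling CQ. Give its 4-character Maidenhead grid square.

NI70

Shift to the Maidenhead origin (180°W, 90°S): lon 274.62, lat 80.43.
Field: 274.62/20 → 13 → N, 80.43/10 → 8 → I; chars NI.
Square: 14.62/2 → 7, 0.43/1 → 0; chars 70.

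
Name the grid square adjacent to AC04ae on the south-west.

Longitude subsquare a = 0; −1 → -1, wraps to 23 = x, carry into square.
Longitude square 0; −1 → -1, wraps to 9, carry into field.
Longitude field A = 0; −1 → -1, wraps to 17 = R, wrapping around the antimeridian.
Latitude subsquare e = 4; −1 → 3 = d.

RC94xd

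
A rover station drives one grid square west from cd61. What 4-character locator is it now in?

Longitude square 6; −1 → 5.
The latitude characters are unchanged.

CD51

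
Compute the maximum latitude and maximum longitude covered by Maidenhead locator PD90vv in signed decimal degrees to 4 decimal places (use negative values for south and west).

-59.0833, 139.8333

Field P=15, D=3: +15·20° lon, +3·10° lat → SW at lon 120°, lat -60°.
Square 9, 0: +9·2° lon, +0·1° lat → SW at lon 138°, lat -60°.
Subsquare v=21, v=21: +21·0.0833333° lon, +21·0.0416667° lat → SW at lon 139.75°, lat -59.125°.
Cell spans 0.0833333° lon × 0.0416667° lat. NE corner is SW corner plus one full cell.
latitude -59.0833, longitude 139.8333.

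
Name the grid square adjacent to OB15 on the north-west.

OB06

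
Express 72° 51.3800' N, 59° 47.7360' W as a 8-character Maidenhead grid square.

GQ02cu45

Offset from 180°W / 90°S: lon 120.20440°, lat 162.85633°.
Field (20°×10°, letters A–R): 120.20440/20 → 6 → G, 162.85633/10 → 16 → Q; chars GQ.
Square (2°×1°, digits 0–9): 0.20440/2 → 0, 2.85633/1 → 2; chars 02.
Subsquare (5′×2.5′, letters a–x): 0.20440/0.0833333 → 2 → c, 0.85633/0.0416667 → 20 → u; chars cu.
Extended square (30″×15″, digits 0–9): 0.03773/0.00833333 → 4, 0.02300/0.00416667 → 5; chars 45.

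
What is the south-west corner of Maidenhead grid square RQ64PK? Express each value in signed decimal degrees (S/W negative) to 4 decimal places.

74.4167, 173.2500

Field R=17, Q=16: +17·20° lon, +16·10° lat → SW at lon 160°, lat 70°.
Square 6, 4: +6·2° lon, +4·1° lat → SW at lon 172°, lat 74°.
Subsquare p=15, k=10: +15·0.0833333° lon, +10·0.0416667° lat → SW at lon 173.25°, lat 74.4167°.
latitude 74.4167, longitude 173.2500.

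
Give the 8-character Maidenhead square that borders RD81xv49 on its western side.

Longitude extended square 4; −1 → 3.
The latitude characters are unchanged.

RD81xv39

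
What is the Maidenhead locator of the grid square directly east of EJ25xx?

Longitude subsquare x = 23; +1 → 24, wraps to 0 = a, carry into square.
Longitude square 2; +1 → 3.
The latitude characters are unchanged.

EJ35ax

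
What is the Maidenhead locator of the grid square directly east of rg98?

Longitude square 9; +1 → 10, wraps to 0, carry into field.
Longitude field R = 17; +1 → 18, wraps to 0 = A, wrapping around the antimeridian.
The latitude characters are unchanged.

AG08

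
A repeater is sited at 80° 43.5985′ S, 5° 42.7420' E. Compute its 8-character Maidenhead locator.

JA29ug55

Add 180° to longitude and 90° to latitude: 185.71237, 9.27336.
Field (20°×10°, letters A–R): lon ⌊185.71237/20⌋ = 9 → J; lat ⌊9.27336/10⌋ = 0 → A.
Square (2°×1°, digits 0–9): lon ⌊5.71237/2⌋ = 2; lat ⌊9.27336/1⌋ = 9.
Subsquare (5′×2.5′, letters a–x): lon ⌊1.71237/0.0833333⌋ = 20 → u; lat ⌊0.27336/0.0416667⌋ = 6 → g.
Extended square (30″×15″, digits 0–9): lon ⌊0.04570/0.00833333⌋ = 5; lat ⌊0.02336/0.00416667⌋ = 5.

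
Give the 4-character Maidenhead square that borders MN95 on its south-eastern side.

NN04

Longitude square 9; +1 → 10, wraps to 0, carry into field.
Longitude field M = 12; +1 → 13 = N.
Latitude square 5; −1 → 4.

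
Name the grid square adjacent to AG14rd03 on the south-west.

AG14qd92

Longitude extended square 0; −1 → -1, wraps to 9, carry into subsquare.
Longitude subsquare r = 17; −1 → 16 = q.
Latitude extended square 3; −1 → 2.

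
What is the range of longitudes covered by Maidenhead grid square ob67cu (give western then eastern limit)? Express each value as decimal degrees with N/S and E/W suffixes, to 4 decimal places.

112.1667° E, 112.2500° E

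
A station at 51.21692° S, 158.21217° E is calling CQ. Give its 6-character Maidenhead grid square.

QD98cs

Offset from 180°W / 90°S: lon 338.2122°, lat 38.7831°.
Field: lon ⌊338.2122/20⌋ = 16 → Q; lat ⌊38.7831/10⌋ = 3 → D.
Square: lon ⌊18.2122/2⌋ = 9; lat ⌊8.7831/1⌋ = 8.
Subsquare: lon ⌊0.2122/0.0833333⌋ = 2 → c; lat ⌊0.7831/0.0416667⌋ = 18 → s.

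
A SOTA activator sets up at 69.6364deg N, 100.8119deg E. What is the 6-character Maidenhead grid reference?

Add 180° to longitude and 90° to latitude: 280.8119, 159.6364.
Field: lon ⌊280.8119/20⌋ = 14 → O; lat ⌊159.6364/10⌋ = 15 → P.
Square: lon ⌊0.8119/2⌋ = 0; lat ⌊9.6364/1⌋ = 9.
Subsquare: lon ⌊0.8119/0.0833333⌋ = 9 → j; lat ⌊0.6364/0.0416667⌋ = 15 → p.

OP09jp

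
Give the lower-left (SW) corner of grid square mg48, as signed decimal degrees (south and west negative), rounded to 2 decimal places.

Field M=12, G=6: +12·20° lon, +6·10° lat → SW at lon 60°, lat -30°.
Square 4, 8: +4·2° lon, +8·1° lat → SW at lon 68°, lat -22°.
latitude -22.00, longitude 68.00.

-22.00, 68.00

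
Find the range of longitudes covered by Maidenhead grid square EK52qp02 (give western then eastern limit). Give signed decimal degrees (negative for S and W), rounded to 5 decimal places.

Field E=4, K=10: +4·20° lon, +10·10° lat → SW at lon -100°, lat 10°.
Square 5, 2: +5·2° lon, +2·1° lat → SW at lon -90°, lat 12°.
Subsquare q=16, p=15: +16·0.0833333° lon, +15·0.0416667° lat → SW at lon -88.6667°, lat 12.625°.
Extended square 0, 2: +0·0.00833333° lon, +2·0.00416667° lat → SW at lon -88.6667°, lat 12.6333°.
Cell spans 0.00833333° lon × 0.00416667° lat.
west -88.66667, east -88.65833.

-88.66667, -88.65833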